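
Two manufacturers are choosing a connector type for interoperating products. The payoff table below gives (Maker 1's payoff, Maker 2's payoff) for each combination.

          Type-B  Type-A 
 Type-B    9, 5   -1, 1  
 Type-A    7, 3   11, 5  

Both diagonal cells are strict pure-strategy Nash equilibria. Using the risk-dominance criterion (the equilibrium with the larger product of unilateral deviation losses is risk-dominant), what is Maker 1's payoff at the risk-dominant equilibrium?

At both Type-B: Maker 1 loses 9 − 7 = 2 by deviating; Maker 2 loses 5 − 1 = 4. Product = 2·4 = 8.
At both Type-A: Maker 1 loses 11 − (-1) = 12 by deviating; Maker 2 loses 5 − 3 = 2. Product = 12·2 = 24.
24 > 8, so both Type-A is risk-dominant. Maker 1's payoff there is 11.

11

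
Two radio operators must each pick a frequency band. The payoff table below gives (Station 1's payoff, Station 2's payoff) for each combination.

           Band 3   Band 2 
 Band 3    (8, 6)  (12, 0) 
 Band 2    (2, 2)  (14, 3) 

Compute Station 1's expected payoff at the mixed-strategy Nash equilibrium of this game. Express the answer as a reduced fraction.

11

Station 2 mixes with probability q on Band 3, chosen so Station 1 is indifferent: 8q + 12(1−q) = 2q + 14(1−q) gives q = 1/4.
Station 1's expected payoff (from either row, since indifferent) is 8·1/4 + 12·3/4 = 11.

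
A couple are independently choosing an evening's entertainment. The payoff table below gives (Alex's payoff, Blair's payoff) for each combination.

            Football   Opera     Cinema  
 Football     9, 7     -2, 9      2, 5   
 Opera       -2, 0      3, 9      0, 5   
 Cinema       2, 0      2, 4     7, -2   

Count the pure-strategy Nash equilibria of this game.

Both Opera: Alex gets 3 (best alternative 2); Blair gets 9 (best alternative 5). Neither deviates — NE.
Both Cinema is not a NE: Blair would switch to Opera (4 > -2).
No other cell survives both best-response checks, so there is 1 pure NE.

1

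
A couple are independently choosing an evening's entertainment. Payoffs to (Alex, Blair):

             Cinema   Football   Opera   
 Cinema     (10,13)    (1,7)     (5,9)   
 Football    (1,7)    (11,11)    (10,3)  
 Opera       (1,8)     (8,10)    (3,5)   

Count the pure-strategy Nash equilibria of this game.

2

Both Cinema: Alex gets 10 (best alternative 1); Blair gets 13 (best alternative 9). Neither deviates — NE.
Both Football: Alex gets 11 (best alternative 8); Blair gets 11 (best alternative 7). Neither deviates — NE.
Both Opera is not a NE: Alex would switch to Football (10 > 3).
No other cell survives both best-response checks, so there are 2 pure NE.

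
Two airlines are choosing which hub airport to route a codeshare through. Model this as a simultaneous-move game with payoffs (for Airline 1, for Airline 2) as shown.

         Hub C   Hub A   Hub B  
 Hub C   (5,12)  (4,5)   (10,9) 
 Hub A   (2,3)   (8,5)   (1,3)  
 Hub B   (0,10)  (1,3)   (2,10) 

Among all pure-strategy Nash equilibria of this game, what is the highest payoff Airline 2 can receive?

12

Both Hub C is a pure NE (Airline 1: 5 ≥ 2; Airline 2: 12 ≥ 9). Airline 2 gets 12.
Both Hub A is a pure NE (Airline 1: 8 ≥ 4; Airline 2: 5 ≥ 3). Airline 2 gets 5.
Every other cell has a profitable deviation for at least one player. Highest of {12, 5} is 12.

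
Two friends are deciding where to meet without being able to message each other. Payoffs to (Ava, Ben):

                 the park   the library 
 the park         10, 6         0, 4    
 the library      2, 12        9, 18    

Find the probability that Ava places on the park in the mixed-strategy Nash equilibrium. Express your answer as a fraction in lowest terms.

Ava's mix p on the park must make Ben indifferent between the park and the library.
Ben's payoff from the park: 6p + 12(1−p). From the library: 4p + 18(1−p).
Set equal: 2p = 6(1−p) → p = 6/8 = 3/4.

3/4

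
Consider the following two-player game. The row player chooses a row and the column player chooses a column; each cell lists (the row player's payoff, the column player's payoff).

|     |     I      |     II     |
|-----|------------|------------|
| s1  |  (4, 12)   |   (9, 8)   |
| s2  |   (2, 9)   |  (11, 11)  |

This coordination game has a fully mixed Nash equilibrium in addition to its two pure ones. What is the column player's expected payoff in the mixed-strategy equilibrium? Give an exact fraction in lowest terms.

10

The row player mixes with probability p on s1, chosen so the column player is indifferent: 12p + 9(1−p) = 8p + 11(1−p) gives p = 1/3.
The column player's expected payoff is 12·1/3 + 9·2/3 = 10.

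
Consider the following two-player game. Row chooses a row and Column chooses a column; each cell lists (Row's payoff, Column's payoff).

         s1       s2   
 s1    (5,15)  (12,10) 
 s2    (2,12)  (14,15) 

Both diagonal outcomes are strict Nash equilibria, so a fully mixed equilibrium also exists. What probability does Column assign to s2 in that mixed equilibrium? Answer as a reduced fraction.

3/5

Column's mix q on s1 must make Row indifferent between s1 and s2.
Row's payoff from s1: 5q + 12(1−q). From s2: 2q + 14(1−q).
Set equal: 3q = 2(1−q) → q = 2/5.
Probability on s2 is 1 − 2/5 = 3/5.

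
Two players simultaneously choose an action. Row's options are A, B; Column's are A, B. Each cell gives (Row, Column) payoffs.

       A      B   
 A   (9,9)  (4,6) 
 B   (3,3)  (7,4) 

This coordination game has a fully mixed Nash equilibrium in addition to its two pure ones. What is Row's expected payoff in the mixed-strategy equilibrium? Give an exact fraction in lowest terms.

17/3

Column mixes with probability q on A, chosen so Row is indifferent: 9q + 4(1−q) = 3q + 7(1−q) gives q = 1/3.
Row's expected payoff (from either row, since indifferent) is 9·1/3 + 4·2/3 = 17/3.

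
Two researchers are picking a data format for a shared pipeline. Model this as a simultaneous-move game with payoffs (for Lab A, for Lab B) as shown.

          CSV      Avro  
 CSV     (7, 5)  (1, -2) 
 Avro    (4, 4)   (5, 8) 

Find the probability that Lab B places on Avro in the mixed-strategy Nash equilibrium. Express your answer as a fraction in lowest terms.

3/7

Lab B's mix q on CSV must make Lab A indifferent between CSV and Avro.
Lab A's payoff from CSV: 7q + 1(1−q). From Avro: 4q + 5(1−q).
Set equal: 3q = 4(1−q) → q = 4/7.
Probability on Avro is 1 − 4/7 = 3/7.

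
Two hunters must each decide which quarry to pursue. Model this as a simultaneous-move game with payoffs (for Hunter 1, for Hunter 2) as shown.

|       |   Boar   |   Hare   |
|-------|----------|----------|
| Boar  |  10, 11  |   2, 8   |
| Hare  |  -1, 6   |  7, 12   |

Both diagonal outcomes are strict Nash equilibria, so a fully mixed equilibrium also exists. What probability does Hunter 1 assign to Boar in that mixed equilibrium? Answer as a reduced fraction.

Hunter 1's mix p on Boar must make Hunter 2 indifferent between Boar and Hare.
Hunter 2's payoff from Boar: 11p + 6(1−p). From Hare: 8p + 12(1−p).
Set equal: 3p = 6(1−p) → p = 6/9 = 2/3.

2/3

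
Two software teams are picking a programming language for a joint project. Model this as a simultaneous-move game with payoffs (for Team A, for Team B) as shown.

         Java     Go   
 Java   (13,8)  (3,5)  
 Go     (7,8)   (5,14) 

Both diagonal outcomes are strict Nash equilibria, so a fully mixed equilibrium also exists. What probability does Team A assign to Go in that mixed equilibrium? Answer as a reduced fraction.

1/3

Team A's mix p on Java must make Team B indifferent between Java and Go.
Team B's payoff from Java: 8p + 8(1−p). From Go: 5p + 14(1−p).
Set equal: 3p = 6(1−p) → p = 6/9 = 2/3.
Probability on Go is 1 − 2/3 = 1/3.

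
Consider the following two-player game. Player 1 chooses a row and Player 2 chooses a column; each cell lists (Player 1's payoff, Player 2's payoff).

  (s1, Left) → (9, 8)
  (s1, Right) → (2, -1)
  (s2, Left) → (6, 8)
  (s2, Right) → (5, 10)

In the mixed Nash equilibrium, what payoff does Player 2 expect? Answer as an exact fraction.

Player 1 mixes with probability p on s1, chosen so Player 2 is indifferent: 8p + 8(1−p) = (-1)p + 10(1−p) gives p = 2/11.
Player 2's expected payoff is 8·2/11 + 8·9/11 = 8.

8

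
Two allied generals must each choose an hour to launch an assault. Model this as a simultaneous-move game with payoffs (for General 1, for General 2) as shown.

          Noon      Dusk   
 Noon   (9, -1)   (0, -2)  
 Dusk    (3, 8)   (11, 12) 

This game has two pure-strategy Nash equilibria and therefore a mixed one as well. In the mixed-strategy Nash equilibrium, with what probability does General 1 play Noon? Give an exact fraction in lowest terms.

4/5

General 1's mix p on Noon must make General 2 indifferent between Noon and Dusk.
General 2's payoff from Noon: (-1)p + 8(1−p). From Dusk: (-2)p + 12(1−p).
Set equal: 1p = 4(1−p) → p = 4/5.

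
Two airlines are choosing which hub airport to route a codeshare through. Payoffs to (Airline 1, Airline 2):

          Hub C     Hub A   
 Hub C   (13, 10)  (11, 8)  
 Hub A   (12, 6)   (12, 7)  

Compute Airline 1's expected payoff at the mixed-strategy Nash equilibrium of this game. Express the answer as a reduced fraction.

Airline 2 mixes with probability q on Hub C, chosen so Airline 1 is indifferent: 13q + 11(1−q) = 12q + 12(1−q) gives q = 1/2.
Airline 1's expected payoff (from either row, since indifferent) is 13·1/2 + 11·1/2 = 12.

12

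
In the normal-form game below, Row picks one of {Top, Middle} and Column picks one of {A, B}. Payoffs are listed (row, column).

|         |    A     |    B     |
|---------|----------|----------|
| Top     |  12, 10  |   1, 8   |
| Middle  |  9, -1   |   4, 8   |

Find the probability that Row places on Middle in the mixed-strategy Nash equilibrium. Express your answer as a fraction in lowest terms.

Row's mix p on Top must make Column indifferent between A and B.
Column's payoff from A: 10p + (-1)(1−p). From B: 8p + 8(1−p).
Set equal: 2p = 9(1−p) → p = 9/11.
Probability on Middle is 1 − 9/11 = 2/11.

2/11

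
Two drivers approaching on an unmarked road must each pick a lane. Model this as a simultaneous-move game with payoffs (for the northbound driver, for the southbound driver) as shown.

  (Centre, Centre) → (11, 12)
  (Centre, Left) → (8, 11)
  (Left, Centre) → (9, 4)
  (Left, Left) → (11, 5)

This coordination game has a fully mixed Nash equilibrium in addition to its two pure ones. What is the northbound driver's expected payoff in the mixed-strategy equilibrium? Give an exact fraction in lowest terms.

49/5

The southbound driver mixes with probability q on Centre, chosen so the northbound driver is indifferent: 11q + 8(1−q) = 9q + 11(1−q) gives q = 3/5.
The northbound driver's expected payoff (from either row, since indifferent) is 11·3/5 + 8·2/5 = 49/5.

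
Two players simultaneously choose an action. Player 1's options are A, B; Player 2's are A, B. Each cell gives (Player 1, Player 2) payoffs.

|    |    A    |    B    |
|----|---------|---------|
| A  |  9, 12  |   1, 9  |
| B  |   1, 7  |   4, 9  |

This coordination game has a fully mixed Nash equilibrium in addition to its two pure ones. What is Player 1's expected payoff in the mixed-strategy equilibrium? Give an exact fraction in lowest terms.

35/11

Player 2 mixes with probability q on A, chosen so Player 1 is indifferent: 9q + 1(1−q) = 1q + 4(1−q) gives q = 3/11.
Player 1's expected payoff (from either row, since indifferent) is 9·3/11 + 1·8/11 = 35/11.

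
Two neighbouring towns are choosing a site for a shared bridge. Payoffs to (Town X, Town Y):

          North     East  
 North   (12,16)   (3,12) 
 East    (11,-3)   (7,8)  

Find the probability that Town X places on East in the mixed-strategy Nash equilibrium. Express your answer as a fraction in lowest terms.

4/15

Town X's mix p on North must make Town Y indifferent between North and East.
Town Y's payoff from North: 16p + (-3)(1−p). From East: 12p + 8(1−p).
Set equal: 4p = 11(1−p) → p = 11/15.
Probability on East is 1 − 11/15 = 4/15.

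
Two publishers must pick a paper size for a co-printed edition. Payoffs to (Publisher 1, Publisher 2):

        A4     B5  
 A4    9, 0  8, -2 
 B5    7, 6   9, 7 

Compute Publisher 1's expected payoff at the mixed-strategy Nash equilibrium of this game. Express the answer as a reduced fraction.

Publisher 2 mixes with probability q on A4, chosen so Publisher 1 is indifferent: 9q + 8(1−q) = 7q + 9(1−q) gives q = 1/3.
Publisher 1's expected payoff (from either row, since indifferent) is 9·1/3 + 8·2/3 = 25/3.

25/3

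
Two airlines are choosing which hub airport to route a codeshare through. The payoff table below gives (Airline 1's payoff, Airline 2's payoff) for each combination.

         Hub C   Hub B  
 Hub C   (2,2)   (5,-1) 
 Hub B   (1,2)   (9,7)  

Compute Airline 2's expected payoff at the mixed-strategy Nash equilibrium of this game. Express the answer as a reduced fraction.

Airline 1 mixes with probability p on Hub C, chosen so Airline 2 is indifferent: 2p + 2(1−p) = (-1)p + 7(1−p) gives p = 5/8.
Airline 2's expected payoff is 2·5/8 + 2·3/8 = 2.

2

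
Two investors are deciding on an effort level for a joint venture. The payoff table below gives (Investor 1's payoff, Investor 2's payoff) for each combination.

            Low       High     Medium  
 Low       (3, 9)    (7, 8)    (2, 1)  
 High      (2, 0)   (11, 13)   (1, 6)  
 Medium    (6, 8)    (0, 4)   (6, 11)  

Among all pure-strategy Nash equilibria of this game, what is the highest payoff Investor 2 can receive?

Both High is a pure NE (Investor 1: 11 ≥ 7; Investor 2: 13 ≥ 6). Investor 2 gets 13.
Both Medium is a pure NE (Investor 1: 6 ≥ 2; Investor 2: 11 ≥ 8). Investor 2 gets 11.
Every other cell has a profitable deviation for at least one player. Highest of {13, 11} is 13.

13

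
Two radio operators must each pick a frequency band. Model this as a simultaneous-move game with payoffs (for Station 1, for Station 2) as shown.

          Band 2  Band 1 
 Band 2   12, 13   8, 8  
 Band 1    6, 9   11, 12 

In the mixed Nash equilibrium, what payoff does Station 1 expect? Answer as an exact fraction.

Station 2 mixes with probability q on Band 2, chosen so Station 1 is indifferent: 12q + 8(1−q) = 6q + 11(1−q) gives q = 1/3.
Station 1's expected payoff (from either row, since indifferent) is 12·1/3 + 8·2/3 = 28/3.

28/3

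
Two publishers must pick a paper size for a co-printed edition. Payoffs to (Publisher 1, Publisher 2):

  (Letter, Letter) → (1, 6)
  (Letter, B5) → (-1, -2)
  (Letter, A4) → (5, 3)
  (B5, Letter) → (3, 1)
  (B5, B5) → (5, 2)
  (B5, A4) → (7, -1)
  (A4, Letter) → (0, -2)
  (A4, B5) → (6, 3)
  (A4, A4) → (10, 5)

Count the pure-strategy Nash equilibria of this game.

Both A4: Publisher 1 gets 10 (best alternative 7); Publisher 2 gets 5 (best alternative 3). Neither deviates — NE.
Both Letter is not a NE: Publisher 1 would switch to B5 (3 > 1).
No other cell survives both best-response checks, so there is 1 pure NE.

1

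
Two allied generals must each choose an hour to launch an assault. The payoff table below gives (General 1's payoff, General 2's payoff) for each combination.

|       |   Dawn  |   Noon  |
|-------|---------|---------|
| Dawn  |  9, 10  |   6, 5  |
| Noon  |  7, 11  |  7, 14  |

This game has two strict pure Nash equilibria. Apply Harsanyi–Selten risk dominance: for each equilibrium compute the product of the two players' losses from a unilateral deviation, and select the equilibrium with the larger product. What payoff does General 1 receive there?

9

At both Dawn: General 1 loses 9 − 7 = 2 by deviating; General 2 loses 10 − 5 = 5. Product = 2·5 = 10.
At both Noon: General 1 loses 7 − 6 = 1 by deviating; General 2 loses 14 − 11 = 3. Product = 1·3 = 3.
10 > 3, so both Dawn is risk-dominant. General 1's payoff there is 9.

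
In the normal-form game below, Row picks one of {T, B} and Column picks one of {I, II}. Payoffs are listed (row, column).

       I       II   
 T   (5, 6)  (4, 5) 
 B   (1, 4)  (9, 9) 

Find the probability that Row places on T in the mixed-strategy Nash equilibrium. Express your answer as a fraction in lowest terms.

Row's mix p on T must make Column indifferent between I and II.
Column's payoff from I: 6p + 4(1−p). From II: 5p + 9(1−p).
Set equal: 1p = 5(1−p) → p = 5/6.

5/6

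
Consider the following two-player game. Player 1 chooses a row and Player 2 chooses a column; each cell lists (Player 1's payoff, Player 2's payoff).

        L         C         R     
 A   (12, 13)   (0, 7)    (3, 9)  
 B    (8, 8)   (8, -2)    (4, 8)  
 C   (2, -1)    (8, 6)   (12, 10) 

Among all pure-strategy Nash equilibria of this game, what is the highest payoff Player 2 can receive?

13

(A, L) is a pure NE (Player 1: 12 ≥ 8; Player 2: 13 ≥ 9). Player 2 gets 13.
(C, R) is a pure NE (Player 1: 12 ≥ 4; Player 2: 10 ≥ 6). Player 2 gets 10.
Every other cell has a profitable deviation for at least one player. Highest of {13, 10} is 13.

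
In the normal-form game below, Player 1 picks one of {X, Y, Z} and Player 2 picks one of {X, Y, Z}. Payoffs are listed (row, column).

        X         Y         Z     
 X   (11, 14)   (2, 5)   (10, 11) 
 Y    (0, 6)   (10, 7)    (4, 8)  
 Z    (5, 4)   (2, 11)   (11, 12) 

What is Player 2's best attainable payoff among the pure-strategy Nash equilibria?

Both X is a pure NE (Player 1: 11 ≥ 5; Player 2: 14 ≥ 11). Player 2 gets 14.
Both Z is a pure NE (Player 1: 11 ≥ 10; Player 2: 12 ≥ 11). Player 2 gets 12.
Every other cell has a profitable deviation for at least one player. Highest of {14, 12} is 14.

14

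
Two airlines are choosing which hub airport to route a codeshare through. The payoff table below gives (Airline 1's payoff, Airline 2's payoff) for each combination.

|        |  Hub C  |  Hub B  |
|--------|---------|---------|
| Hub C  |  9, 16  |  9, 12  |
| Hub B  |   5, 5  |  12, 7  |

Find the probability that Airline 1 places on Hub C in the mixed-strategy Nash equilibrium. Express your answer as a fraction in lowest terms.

Airline 1's mix p on Hub C must make Airline 2 indifferent between Hub C and Hub B.
Airline 2's payoff from Hub C: 16p + 5(1−p). From Hub B: 12p + 7(1−p).
Set equal: 4p = 2(1−p) → p = 2/6 = 1/3.

1/3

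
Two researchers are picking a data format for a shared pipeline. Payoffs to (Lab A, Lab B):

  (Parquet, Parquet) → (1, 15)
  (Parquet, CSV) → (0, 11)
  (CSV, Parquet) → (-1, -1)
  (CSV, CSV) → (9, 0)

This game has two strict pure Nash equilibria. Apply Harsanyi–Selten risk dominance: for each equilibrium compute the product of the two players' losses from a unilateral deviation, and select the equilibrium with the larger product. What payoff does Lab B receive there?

0

At both Parquet: Lab A loses 1 − (-1) = 2 by deviating; Lab B loses 15 − 11 = 4. Product = 2·4 = 8.
At both CSV: Lab A loses 9 − 0 = 9 by deviating; Lab B loses 0 − (-1) = 1. Product = 9·1 = 9.
9 > 8, so both CSV is risk-dominant. Lab B's payoff there is 0.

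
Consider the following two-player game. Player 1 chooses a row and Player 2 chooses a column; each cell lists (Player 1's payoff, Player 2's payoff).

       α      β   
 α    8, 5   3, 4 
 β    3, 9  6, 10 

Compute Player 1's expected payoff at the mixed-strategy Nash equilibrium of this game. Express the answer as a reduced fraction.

Player 2 mixes with probability q on α, chosen so Player 1 is indifferent: 8q + 3(1−q) = 3q + 6(1−q) gives q = 3/8.
Player 1's expected payoff (from either row, since indifferent) is 8·3/8 + 3·5/8 = 39/8.

39/8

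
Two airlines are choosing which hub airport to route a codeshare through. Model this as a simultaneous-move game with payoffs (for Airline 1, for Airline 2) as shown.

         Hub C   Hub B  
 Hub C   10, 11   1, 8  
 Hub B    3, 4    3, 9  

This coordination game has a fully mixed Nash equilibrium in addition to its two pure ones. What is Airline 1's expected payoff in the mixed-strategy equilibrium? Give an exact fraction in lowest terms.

Airline 2 mixes with probability q on Hub C, chosen so Airline 1 is indifferent: 10q + 1(1−q) = 3q + 3(1−q) gives q = 2/9.
Airline 1's expected payoff (from either row, since indifferent) is 10·2/9 + 1·7/9 = 3.

3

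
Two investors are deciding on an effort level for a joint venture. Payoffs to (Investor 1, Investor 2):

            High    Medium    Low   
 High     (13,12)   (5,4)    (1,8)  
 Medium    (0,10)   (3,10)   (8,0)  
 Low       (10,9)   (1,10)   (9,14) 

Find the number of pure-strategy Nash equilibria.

Both High: Investor 1 gets 13 (best alternative 10); Investor 2 gets 12 (best alternative 8). Neither deviates — NE.
Both Low: Investor 1 gets 9 (best alternative 8); Investor 2 gets 14 (best alternative 10). Neither deviates — NE.
Both Medium is not a NE: Investor 1 would switch to High (5 > 3).
No other cell survives both best-response checks, so there are 2 pure NE.

2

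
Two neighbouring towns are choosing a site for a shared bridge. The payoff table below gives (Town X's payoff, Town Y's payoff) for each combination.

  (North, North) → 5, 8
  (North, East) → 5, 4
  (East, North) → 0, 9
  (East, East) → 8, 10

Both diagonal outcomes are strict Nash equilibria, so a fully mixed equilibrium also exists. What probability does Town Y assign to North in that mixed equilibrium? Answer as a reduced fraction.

Town Y's mix q on North must make Town X indifferent between North and East.
Town X's payoff from North: 5q + 5(1−q). From East: 0q + 8(1−q).
Set equal: 5q = 3(1−q) → q = 3/8.

3/8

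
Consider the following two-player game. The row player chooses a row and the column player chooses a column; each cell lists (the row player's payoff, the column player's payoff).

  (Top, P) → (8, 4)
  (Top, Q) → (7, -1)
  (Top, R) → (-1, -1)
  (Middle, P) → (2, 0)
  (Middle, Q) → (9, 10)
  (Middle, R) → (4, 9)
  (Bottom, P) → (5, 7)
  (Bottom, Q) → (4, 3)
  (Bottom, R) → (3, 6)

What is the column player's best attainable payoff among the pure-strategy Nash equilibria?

(Top, P) is a pure NE (the row player: 8 ≥ 5; the column player: 4 ≥ -1). The column player gets 4.
(Middle, Q) is a pure NE (the row player: 9 ≥ 7; the column player: 10 ≥ 9). The column player gets 10.
Every other cell has a profitable deviation for at least one player. Highest of {4, 10} is 10.

10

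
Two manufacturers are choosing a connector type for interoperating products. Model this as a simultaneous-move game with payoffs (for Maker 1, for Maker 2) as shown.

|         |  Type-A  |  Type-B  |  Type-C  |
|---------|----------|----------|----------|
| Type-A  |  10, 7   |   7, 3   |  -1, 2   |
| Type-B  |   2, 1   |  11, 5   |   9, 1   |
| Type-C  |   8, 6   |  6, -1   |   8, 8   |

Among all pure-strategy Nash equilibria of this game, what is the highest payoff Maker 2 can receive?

Both Type-A is a pure NE (Maker 1: 10 ≥ 8; Maker 2: 7 ≥ 3). Maker 2 gets 7.
Both Type-B is a pure NE (Maker 1: 11 ≥ 7; Maker 2: 5 ≥ 1). Maker 2 gets 5.
Every other cell has a profitable deviation for at least one player. Highest of {7, 5} is 7.

7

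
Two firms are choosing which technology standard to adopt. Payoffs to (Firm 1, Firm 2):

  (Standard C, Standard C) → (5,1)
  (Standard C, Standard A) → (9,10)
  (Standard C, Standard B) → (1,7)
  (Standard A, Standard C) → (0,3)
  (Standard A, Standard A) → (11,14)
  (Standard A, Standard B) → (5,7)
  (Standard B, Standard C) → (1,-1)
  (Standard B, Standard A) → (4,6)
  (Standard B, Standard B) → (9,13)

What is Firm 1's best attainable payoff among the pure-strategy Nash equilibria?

Both Standard A is a pure NE (Firm 1: 11 ≥ 9; Firm 2: 14 ≥ 7). Firm 1 gets 11.
Both Standard B is a pure NE (Firm 1: 9 ≥ 5; Firm 2: 13 ≥ 6). Firm 1 gets 9.
Every other cell has a profitable deviation for at least one player. Highest of {11, 9} is 11.

11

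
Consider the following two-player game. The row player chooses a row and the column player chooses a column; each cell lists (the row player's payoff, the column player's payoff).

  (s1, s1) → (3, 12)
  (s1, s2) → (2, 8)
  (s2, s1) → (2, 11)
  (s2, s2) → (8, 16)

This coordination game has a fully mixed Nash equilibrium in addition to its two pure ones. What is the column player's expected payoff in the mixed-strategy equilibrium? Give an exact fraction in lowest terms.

The row player mixes with probability p on s1, chosen so the column player is indifferent: 12p + 11(1−p) = 8p + 16(1−p) gives p = 5/9.
The column player's expected payoff is 12·5/9 + 11·4/9 = 104/9.

104/9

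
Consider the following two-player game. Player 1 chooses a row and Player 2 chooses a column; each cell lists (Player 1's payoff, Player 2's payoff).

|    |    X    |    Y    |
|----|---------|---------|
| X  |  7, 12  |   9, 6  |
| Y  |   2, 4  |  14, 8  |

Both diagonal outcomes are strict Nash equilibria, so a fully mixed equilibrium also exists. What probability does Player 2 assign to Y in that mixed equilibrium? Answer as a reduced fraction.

1/2

Player 2's mix q on X must make Player 1 indifferent between X and Y.
Player 1's payoff from X: 7q + 9(1−q). From Y: 2q + 14(1−q).
Set equal: 5q = 5(1−q) → q = 5/10 = 1/2.
Probability on Y is 1 − 1/2 = 1/2.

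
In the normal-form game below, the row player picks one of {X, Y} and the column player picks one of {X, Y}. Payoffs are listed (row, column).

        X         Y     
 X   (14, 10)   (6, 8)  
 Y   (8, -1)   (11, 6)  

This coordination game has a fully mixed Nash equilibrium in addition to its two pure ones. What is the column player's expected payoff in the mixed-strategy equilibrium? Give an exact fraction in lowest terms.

The row player mixes with probability p on X, chosen so the column player is indifferent: 10p + (-1)(1−p) = 8p + 6(1−p) gives p = 7/9.
The column player's expected payoff is 10·7/9 + (-1)·2/9 = 68/9.

68/9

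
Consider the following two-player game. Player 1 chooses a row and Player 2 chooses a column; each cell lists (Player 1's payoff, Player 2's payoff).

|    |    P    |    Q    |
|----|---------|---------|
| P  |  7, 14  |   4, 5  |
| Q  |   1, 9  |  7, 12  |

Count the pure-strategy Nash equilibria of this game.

Both P: Player 1 gets 7 (best alternative 1); Player 2 gets 14 (best alternative 5). Neither deviates — NE.
Both Q: Player 1 gets 7 (best alternative 4); Player 2 gets 12 (best alternative 9). Neither deviates — NE.
(Q, P) is not a NE: Player 1 would switch to P (7 > 1).
No other cell survives both best-response checks, so there are 2 pure NE.

2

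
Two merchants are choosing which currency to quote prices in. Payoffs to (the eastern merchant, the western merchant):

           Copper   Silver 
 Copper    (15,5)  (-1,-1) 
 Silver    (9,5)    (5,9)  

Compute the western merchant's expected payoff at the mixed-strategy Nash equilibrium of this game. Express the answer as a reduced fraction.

5

The eastern merchant mixes with probability p on Copper, chosen so the western merchant is indifferent: 5p + 5(1−p) = (-1)p + 9(1−p) gives p = 2/5.
The western merchant's expected payoff is 5·2/5 + 5·3/5 = 5.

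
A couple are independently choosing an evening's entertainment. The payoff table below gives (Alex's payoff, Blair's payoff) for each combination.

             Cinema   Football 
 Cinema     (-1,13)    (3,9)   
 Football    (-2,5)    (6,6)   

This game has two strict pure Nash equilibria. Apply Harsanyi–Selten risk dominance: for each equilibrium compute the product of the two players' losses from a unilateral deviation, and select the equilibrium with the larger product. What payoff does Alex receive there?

-1

At both Cinema: Alex loses -1 − (-2) = 1 by deviating; Blair loses 13 − 9 = 4. Product = 1·4 = 4.
At both Football: Alex loses 6 − 3 = 3 by deviating; Blair loses 6 − 5 = 1. Product = 3·1 = 3.
4 > 3, so both Cinema is risk-dominant. Alex's payoff there is -1.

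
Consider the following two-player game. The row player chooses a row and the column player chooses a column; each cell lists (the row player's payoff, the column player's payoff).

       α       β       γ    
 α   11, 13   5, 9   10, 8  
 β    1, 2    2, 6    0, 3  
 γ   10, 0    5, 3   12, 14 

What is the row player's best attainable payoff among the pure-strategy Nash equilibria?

Both α is a pure NE (the row player: 11 ≥ 10; the column player: 13 ≥ 9). The row player gets 11.
Both γ is a pure NE (the row player: 12 ≥ 10; the column player: 14 ≥ 3). The row player gets 12.
Every other cell has a profitable deviation for at least one player. Highest of {11, 12} is 12.

12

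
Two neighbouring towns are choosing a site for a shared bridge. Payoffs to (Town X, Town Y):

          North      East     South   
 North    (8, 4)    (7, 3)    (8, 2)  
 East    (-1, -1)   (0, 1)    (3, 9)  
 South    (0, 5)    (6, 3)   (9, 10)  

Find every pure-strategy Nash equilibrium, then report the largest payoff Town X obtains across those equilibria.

Both North is a pure NE (Town X: 8 ≥ 0; Town Y: 4 ≥ 3). Town X gets 8.
Both South is a pure NE (Town X: 9 ≥ 8; Town Y: 10 ≥ 5). Town X gets 9.
Every other cell has a profitable deviation for at least one player. Highest of {8, 9} is 9.

9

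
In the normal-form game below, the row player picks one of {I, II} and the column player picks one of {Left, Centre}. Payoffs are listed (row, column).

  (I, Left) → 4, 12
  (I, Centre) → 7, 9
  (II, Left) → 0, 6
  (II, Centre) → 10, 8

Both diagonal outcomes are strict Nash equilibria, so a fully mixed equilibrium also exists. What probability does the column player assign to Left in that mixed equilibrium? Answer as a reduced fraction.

The column player's mix q on Left must make the row player indifferent between I and II.
The row player's payoff from I: 4q + 7(1−q). From II: 0q + 10(1−q).
Set equal: 4q = 3(1−q) → q = 3/7.

3/7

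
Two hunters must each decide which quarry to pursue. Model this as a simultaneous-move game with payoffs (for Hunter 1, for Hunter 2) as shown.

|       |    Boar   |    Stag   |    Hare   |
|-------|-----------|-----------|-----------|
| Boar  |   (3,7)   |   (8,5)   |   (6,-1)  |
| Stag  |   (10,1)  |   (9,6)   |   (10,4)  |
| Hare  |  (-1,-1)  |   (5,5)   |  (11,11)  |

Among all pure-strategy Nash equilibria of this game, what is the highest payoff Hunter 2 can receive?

Both Stag is a pure NE (Hunter 1: 9 ≥ 8; Hunter 2: 6 ≥ 4). Hunter 2 gets 6.
Both Hare is a pure NE (Hunter 1: 11 ≥ 10; Hunter 2: 11 ≥ 5). Hunter 2 gets 11.
Every other cell has a profitable deviation for at least one player. Highest of {6, 11} is 11.

11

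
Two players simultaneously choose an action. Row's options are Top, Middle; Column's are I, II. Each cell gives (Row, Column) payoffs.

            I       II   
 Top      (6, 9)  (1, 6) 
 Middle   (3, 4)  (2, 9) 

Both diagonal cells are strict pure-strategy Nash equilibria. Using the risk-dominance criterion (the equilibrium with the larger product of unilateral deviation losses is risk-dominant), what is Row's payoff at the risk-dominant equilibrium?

At (Top, I): Row loses 6 − 3 = 3 by deviating; Column loses 9 − 6 = 3. Product = 3·3 = 9.
At (Middle, II): Row loses 2 − 1 = 1 by deviating; Column loses 9 − 4 = 5. Product = 1·5 = 5.
9 > 5, so (Top, I) is risk-dominant. Row's payoff there is 6.

6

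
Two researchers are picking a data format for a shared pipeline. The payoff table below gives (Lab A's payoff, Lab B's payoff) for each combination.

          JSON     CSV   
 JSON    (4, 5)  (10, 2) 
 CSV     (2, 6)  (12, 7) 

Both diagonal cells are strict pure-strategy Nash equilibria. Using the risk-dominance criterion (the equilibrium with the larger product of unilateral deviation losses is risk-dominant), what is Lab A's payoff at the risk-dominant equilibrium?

4

At both JSON: Lab A loses 4 − 2 = 2 by deviating; Lab B loses 5 − 2 = 3. Product = 2·3 = 6.
At both CSV: Lab A loses 12 − 10 = 2 by deviating; Lab B loses 7 − 6 = 1. Product = 2·1 = 2.
6 > 2, so both JSON is risk-dominant. Lab A's payoff there is 4.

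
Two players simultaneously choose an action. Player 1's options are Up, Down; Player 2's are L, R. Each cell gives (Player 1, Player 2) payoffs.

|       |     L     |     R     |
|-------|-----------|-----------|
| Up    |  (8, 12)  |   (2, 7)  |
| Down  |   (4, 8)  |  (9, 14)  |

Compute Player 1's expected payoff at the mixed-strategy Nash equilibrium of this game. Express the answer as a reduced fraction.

Player 2 mixes with probability q on L, chosen so Player 1 is indifferent: 8q + 2(1−q) = 4q + 9(1−q) gives q = 7/11.
Player 1's expected payoff (from either row, since indifferent) is 8·7/11 + 2·4/11 = 64/11.

64/11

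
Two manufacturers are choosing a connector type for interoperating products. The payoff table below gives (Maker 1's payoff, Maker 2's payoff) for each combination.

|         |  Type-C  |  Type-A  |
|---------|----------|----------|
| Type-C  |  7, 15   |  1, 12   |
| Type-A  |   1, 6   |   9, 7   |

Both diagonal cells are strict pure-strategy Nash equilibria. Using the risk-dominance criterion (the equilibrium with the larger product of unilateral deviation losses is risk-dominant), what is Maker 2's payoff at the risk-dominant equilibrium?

15

At both Type-C: Maker 1 loses 7 − 1 = 6 by deviating; Maker 2 loses 15 − 12 = 3. Product = 6·3 = 18.
At both Type-A: Maker 1 loses 9 − 1 = 8 by deviating; Maker 2 loses 7 − 6 = 1. Product = 8·1 = 8.
18 > 8, so both Type-C is risk-dominant. Maker 2's payoff there is 15.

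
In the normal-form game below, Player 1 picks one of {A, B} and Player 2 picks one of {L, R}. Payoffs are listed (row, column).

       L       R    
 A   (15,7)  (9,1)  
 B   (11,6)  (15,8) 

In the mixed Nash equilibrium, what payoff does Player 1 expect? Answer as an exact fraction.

63/5

Player 2 mixes with probability q on L, chosen so Player 1 is indifferent: 15q + 9(1−q) = 11q + 15(1−q) gives q = 3/5.
Player 1's expected payoff (from either row, since indifferent) is 15·3/5 + 9·2/5 = 63/5.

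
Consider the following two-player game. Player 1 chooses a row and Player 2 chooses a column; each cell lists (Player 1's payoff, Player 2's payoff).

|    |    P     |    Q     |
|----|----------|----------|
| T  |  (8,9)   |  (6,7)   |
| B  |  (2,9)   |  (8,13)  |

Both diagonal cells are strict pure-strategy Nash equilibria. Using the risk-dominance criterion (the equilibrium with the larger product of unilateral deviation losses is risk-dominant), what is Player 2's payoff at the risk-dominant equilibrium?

At (T, P): Player 1 loses 8 − 2 = 6 by deviating; Player 2 loses 9 − 7 = 2. Product = 6·2 = 12.
At (B, Q): Player 1 loses 8 − 6 = 2 by deviating; Player 2 loses 13 − 9 = 4. Product = 2·4 = 8.
12 > 8, so (T, P) is risk-dominant. Player 2's payoff there is 9.

9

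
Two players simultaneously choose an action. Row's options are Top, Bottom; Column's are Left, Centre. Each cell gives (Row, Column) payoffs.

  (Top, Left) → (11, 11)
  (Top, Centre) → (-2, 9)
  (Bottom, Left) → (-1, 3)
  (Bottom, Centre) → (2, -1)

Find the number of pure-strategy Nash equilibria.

1

(Top, Left): Row gets 11 (best alternative -1); Column gets 11 (best alternative 9). Neither deviates — NE.
(Bottom, Centre) is not a NE: Column would switch to Left (3 > -1).
No other cell survives both best-response checks, so there is 1 pure NE.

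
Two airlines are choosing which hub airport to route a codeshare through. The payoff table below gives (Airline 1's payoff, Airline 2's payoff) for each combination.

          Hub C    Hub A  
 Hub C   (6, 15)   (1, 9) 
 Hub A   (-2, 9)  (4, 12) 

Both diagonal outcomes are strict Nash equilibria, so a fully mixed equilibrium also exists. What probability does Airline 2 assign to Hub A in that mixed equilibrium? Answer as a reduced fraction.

8/11

Airline 2's mix q on Hub C must make Airline 1 indifferent between Hub C and Hub A.
Airline 1's payoff from Hub C: 6q + 1(1−q). From Hub A: (-2)q + 4(1−q).
Set equal: 8q = 3(1−q) → q = 3/11.
Probability on Hub A is 1 − 3/11 = 8/11.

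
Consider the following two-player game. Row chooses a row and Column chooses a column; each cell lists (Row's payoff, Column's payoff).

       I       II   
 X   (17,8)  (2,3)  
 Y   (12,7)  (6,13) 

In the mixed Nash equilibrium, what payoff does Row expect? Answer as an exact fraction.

Column mixes with probability q on I, chosen so Row is indifferent: 17q + 2(1−q) = 12q + 6(1−q) gives q = 4/9.
Row's expected payoff (from either row, since indifferent) is 17·4/9 + 2·5/9 = 26/3.

26/3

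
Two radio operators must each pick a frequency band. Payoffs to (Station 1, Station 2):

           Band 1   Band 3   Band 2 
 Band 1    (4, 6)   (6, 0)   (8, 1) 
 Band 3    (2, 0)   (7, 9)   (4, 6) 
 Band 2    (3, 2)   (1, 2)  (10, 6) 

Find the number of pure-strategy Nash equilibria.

Both Band 1: Station 1 gets 4 (best alternative 3); Station 2 gets 6 (best alternative 1). Neither deviates — NE.
Both Band 3: Station 1 gets 7 (best alternative 6); Station 2 gets 9 (best alternative 6). Neither deviates — NE.
Both Band 2: Station 1 gets 10 (best alternative 8); Station 2 gets 6 (best alternative 2). Neither deviates — NE.
(Band 2, Band 3) is not a NE: Station 1 would switch to Band 3 (7 > 1).
No other cell survives both best-response checks, so there are 3 pure NE.

3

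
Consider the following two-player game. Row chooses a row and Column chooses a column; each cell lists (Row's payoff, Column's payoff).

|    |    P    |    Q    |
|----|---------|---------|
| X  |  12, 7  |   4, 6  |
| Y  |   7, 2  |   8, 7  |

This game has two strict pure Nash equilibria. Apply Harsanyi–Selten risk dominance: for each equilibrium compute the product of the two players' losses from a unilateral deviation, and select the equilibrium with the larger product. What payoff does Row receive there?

8

At (X, P): Row loses 12 − 7 = 5 by deviating; Column loses 7 − 6 = 1. Product = 5·1 = 5.
At (Y, Q): Row loses 8 − 4 = 4 by deviating; Column loses 7 − 2 = 5. Product = 4·5 = 20.
20 > 5, so (Y, Q) is risk-dominant. Row's payoff there is 8.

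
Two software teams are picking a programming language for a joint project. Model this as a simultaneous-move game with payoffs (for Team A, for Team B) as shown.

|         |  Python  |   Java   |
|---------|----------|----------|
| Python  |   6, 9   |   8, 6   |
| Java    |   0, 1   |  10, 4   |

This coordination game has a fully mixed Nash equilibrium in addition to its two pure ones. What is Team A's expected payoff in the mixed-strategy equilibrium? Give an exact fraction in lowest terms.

15/2

Team B mixes with probability q on Python, chosen so Team A is indifferent: 6q + 8(1−q) = 0q + 10(1−q) gives q = 1/4.
Team A's expected payoff (from either row, since indifferent) is 6·1/4 + 8·3/4 = 15/2.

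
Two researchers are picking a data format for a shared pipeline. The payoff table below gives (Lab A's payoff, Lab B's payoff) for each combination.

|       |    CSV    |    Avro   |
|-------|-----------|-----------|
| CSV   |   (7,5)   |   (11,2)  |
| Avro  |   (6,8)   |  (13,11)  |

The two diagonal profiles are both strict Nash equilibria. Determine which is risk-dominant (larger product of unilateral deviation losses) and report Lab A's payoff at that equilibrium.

13

At both CSV: Lab A loses 7 − 6 = 1 by deviating; Lab B loses 5 − 2 = 3. Product = 1·3 = 3.
At both Avro: Lab A loses 13 − 11 = 2 by deviating; Lab B loses 11 − 8 = 3. Product = 2·3 = 6.
6 > 3, so both Avro is risk-dominant. Lab A's payoff there is 13.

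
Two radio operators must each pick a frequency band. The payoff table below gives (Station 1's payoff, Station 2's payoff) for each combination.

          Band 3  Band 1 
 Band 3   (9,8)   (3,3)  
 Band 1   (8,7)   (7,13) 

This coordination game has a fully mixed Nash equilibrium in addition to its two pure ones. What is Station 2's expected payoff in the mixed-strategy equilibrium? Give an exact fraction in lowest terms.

Station 1 mixes with probability p on Band 3, chosen so Station 2 is indifferent: 8p + 7(1−p) = 3p + 13(1−p) gives p = 6/11.
Station 2's expected payoff is 8·6/11 + 7·5/11 = 83/11.

83/11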